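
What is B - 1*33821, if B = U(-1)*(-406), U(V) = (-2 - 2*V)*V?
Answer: -33821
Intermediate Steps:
U(V) = V*(-2 - 2*V)
B = 0 (B = -2*(-1)*(1 - 1)*(-406) = -2*(-1)*0*(-406) = 0*(-406) = 0)
B - 1*33821 = 0 - 1*33821 = 0 - 33821 = -33821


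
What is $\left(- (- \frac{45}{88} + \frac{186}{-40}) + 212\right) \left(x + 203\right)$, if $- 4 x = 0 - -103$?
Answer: $\frac{67745659}{1760} \approx 38492.0$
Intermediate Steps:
$x = - \frac{103}{4}$ ($x = - \frac{0 - -103}{4} = - \frac{0 + 103}{4} = \left(- \frac{1}{4}\right) 103 = - \frac{103}{4} \approx -25.75$)
$\left(- (- \frac{45}{88} + \frac{186}{-40}) + 212\right) \left(x + 203\right) = \left(- (- \frac{45}{88} + \frac{186}{-40}) + 212\right) \left(- \frac{103}{4} + 203\right) = \left(- (\left(-45\right) \frac{1}{88} + 186 \left(- \frac{1}{40}\right)) + 212\right) \frac{709}{4} = \left(- (- \frac{45}{88} - \frac{93}{20}) + 212\right) \frac{709}{4} = \left(\left(-1\right) \left(- \frac{2271}{440}\right) + 212\right) \frac{709}{4} = \left(\frac{2271}{440} + 212\right) \frac{709}{4} = \frac{95551}{440} \cdot \frac{709}{4} = \frac{67745659}{1760}$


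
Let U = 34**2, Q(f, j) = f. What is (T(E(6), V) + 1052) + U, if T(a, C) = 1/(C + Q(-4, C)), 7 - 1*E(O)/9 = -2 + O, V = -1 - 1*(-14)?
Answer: 19873/9 ≈ 2208.1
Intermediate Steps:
V = 13 (V = -1 + 14 = 13)
U = 1156
E(O) = 81 - 9*O (E(O) = 63 - 9*(-2 + O) = 63 + (18 - 9*O) = 81 - 9*O)
T(a, C) = 1/(-4 + C) (T(a, C) = 1/(C - 4) = 1/(-4 + C))
(T(E(6), V) + 1052) + U = (1/(-4 + 13) + 1052) + 1156 = (1/9 + 1052) + 1156 = 9469/9 + 1156 = 19873/9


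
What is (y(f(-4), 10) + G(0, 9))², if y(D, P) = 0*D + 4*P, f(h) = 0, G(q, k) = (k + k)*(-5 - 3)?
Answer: 10816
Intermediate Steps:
G(q, k) = -16*k (G(q, k) = (2*k)*(-8) = -16*k)
y(D, P) = 4*P (y(D, P) = 0 + 4*P = 4*P)
(y(f(-4), 10) + G(0, 9))² = (4*10 - 16*9)² = (40 - 144)² = (-104)² = 10816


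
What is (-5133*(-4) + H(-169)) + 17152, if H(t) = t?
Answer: 37515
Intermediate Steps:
(-5133*(-4) + H(-169)) + 17152 = (-5133*(-4) - 169) + 17152 = (20532 - 169) + 17152 = 20363 + 17152 = 37515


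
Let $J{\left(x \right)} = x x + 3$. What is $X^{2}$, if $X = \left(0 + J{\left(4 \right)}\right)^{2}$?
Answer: $130321$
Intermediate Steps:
$J{\left(x \right)} = 3 + x^{2}$ ($J{\left(x \right)} = x^{2} + 3 = 3 + x^{2}$)
$X = 361$ ($X = \left(0 + \left(3 + 4^{2}\right)\right)^{2} = \left(0 + \left(3 + 16\right)\right)^{2} = \left(0 + 19\right)^{2} = 19^{2} = 361$)
$X^{2} = 361^{2} = 130321$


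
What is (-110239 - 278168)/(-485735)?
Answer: 388407/485735 ≈ 0.79963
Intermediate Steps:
(-110239 - 278168)/(-485735) = -388407*(-1/485735) = 388407/485735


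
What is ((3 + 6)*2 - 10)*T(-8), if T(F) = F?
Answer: -64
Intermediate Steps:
((3 + 6)*2 - 10)*T(-8) = ((3 + 6)*2 - 10)*(-8) = (9*2 - 10)*(-8) = (18 - 10)*(-8) = 8*(-8) = -64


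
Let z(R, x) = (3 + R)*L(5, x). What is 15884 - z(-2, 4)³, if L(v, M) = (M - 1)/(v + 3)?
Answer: 8132581/512 ≈ 15884.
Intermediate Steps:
L(v, M) = (-1 + M)/(3 + v)
z(R, x) = (3 + R)*(-⅛ + x/8) (z(R, x) = (3 + R)*((-1 + x)/(3 + 5)) = (3 + R)*((-1 + x)/8) = (3 + R)*(-⅛ + x/8))
15884 - z(-2, 4)³ = 15884 - ((-1 + 4)*(3 - 2)/8)³ = 15884 - ((⅛)*3*1)³ = 15884 - (3/8)³ = 15884 - 1*27/512 = 15884 - 27/512 = 8132581/512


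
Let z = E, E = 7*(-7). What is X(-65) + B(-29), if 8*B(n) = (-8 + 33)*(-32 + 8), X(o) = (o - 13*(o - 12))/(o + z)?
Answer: -1581/19 ≈ -83.211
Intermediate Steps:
E = -49
z = -49
X(o) = (156 - 12*o)/(-49 + o) (X(o) = (o - 13*(o - 12))/(o - 49) = (o - 13*(-12 + o))/(-49 + o) = (o + (156 - 13*o))/(-49 + o) = (156 - 12*o)/(-49 + o))
B(n) = -75 (B(n) = ((-8 + 33)*(-32 + 8))/8 = (25*(-24))/8 = (⅛)*(-600) = -75)
X(-65) + B(-29) = 12*(13 - 1*(-65))/(-49 - 65) - 75 = 12*(13 + 65)/(-114) - 75 = 12*(-1/114)*78 - 75 = -156/19 - 75 = -1581/19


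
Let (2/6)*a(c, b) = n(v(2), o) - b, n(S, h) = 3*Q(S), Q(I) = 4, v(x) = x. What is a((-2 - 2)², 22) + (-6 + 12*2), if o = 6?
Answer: -12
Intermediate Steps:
n(S, h) = 12 (n(S, h) = 3*4 = 12)
a(c, b) = 36 - 3*b (a(c, b) = 3*(12 - b) = 36 - 3*b)
a((-2 - 2)², 22) + (-6 + 12*2) = (36 - 3*22) + (-6 + 12*2) = (36 - 66) + (-6 + 24) = -30 + 18 = -12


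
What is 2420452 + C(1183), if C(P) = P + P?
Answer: 2422818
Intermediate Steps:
C(P) = 2*P
2420452 + C(1183) = 2420452 + 2*1183 = 2420452 + 2366 = 2422818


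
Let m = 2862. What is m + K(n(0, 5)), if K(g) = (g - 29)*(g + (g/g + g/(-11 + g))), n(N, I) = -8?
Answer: 59003/19 ≈ 3105.4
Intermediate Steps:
K(g) = (-29 + g)*(1 + g + g/(-11 + g)) (K(g) = (-29 + g)*(g + (1 + g/(-11 + g))) = (-29 + g)*(1 + g + g/(-11 + g)))
m + K(n(0, 5)) = 2862 + (319 + (-8)³ - 38*(-8)² + 250*(-8))/(-11 - 8) = 2862 + (319 - 512 - 38*64 - 2000)/(-19) = 2862 - (319 - 512 - 2432 - 2000)/19 = 2862 - 1/19*(-4625) = 2862 + 4625/19 = 59003/19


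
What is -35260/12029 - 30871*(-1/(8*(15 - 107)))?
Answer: -17273853/384928 ≈ -44.876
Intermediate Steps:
-35260/12029 - 30871*(-1/(8*(15 - 107))) = -35260*1/12029 - 30871/((-92*(-8))) = -35260/12029 - 30871/736 = -17273853/384928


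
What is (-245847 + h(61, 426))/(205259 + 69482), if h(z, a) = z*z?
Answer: -242126/274741 ≈ -0.88129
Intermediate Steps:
h(z, a) = z²
(-245847 + h(61, 426))/(205259 + 69482) = (-245847 + 61²)/(205259 + 69482) = (-245847 + 3721)/274741 = -242126*1/274741 = -242126/274741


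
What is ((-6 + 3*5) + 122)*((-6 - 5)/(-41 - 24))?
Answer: 1441/65 ≈ 22.169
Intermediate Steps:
((-6 + 3*5) + 122)*((-6 - 5)/(-41 - 24)) = ((-6 + 15) + 122)*(-11/(-65)) = (9 + 122)*(-11*(-1/65)) = 131*(11/65) = 1441/65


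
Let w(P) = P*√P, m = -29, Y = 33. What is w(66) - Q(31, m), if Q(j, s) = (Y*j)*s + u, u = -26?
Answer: 29693 + 66*√66 ≈ 30229.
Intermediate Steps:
Q(j, s) = -26 + 33*j*s (Q(j, s) = (33*j)*s - 26 = 33*j*s - 26 = -26 + 33*j*s)
w(P) = P^(3/2)
w(66) - Q(31, m) = 66^(3/2) - (-26 + 33*31*(-29)) = 66*√66 - (-26 - 29667) = 66*√66 - 1*(-29693) = 66*√66 + 29693 = 29693 + 66*√66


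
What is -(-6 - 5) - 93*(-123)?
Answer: 11450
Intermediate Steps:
-(-6 - 5) - 93*(-123) = -1*(-11) + 11439 = 11 + 11439 = 11450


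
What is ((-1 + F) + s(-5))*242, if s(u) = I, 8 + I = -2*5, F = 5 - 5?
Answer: -4598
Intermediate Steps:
F = 0
I = -18 (I = -8 - 2*5 = -8 - 10 = -18)
s(u) = -18
((-1 + F) + s(-5))*242 = ((-1 + 0) - 18)*242 = (-1 - 18)*242 = -19*242 = -4598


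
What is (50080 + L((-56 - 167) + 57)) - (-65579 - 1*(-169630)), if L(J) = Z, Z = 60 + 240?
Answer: -53671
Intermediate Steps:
Z = 300
L(J) = 300
(50080 + L((-56 - 167) + 57)) - (-65579 - 1*(-169630)) = (50080 + 300) - (-65579 - 1*(-169630)) = 50380 - (-65579 + 169630) = 50380 - 1*104051 = 50380 - 104051 = -53671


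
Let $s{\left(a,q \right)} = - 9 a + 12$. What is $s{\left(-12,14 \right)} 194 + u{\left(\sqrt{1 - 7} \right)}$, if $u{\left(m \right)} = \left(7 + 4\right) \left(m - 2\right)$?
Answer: $23258 + 11 i \sqrt{6} \approx 23258.0 + 26.944 i$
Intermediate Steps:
$s{\left(a,q \right)} = 12 - 9 a$
$u{\left(m \right)} = -22 + 11 m$ ($u{\left(m \right)} = 11 \left(-2 + m\right) = -22 + 11 m$)
$s{\left(-12,14 \right)} 194 + u{\left(\sqrt{1 - 7} \right)} = \left(12 - -108\right) 194 - \left(22 - 11 \sqrt{1 - 7}\right) = \left(12 + 108\right) 194 - \left(22 - 11 \sqrt{-6}\right) = 120 \cdot 194 - \left(22 - 11 i \sqrt{6}\right) = 23280 - \left(22 - 11 i \sqrt{6}\right) = 23258 + 11 i \sqrt{6}$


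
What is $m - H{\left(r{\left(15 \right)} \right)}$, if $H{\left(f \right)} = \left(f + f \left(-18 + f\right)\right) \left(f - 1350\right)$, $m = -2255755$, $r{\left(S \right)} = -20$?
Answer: $-1241955$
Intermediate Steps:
$H{\left(f \right)} = \left(-1350 + f\right) \left(f + f \left(-18 + f\right)\right)$ ($H{\left(f \right)} = \left(f + f \left(-18 + f\right)\right) \left(-1350 + f\right) = \left(-1350 + f\right) \left(f + f \left(-18 + f\right)\right)$)
$m - H{\left(r{\left(15 \right)} \right)} = -2255755 - - 20 \left(22950 + \left(-20\right)^{2} - -27340\right) = -2255755 - - 20 \left(22950 + 400 + 27340\right) = -2255755 - \left(-20\right) 50690 = -2255755 - -1013800 = -2255755 + 1013800 = -1241955$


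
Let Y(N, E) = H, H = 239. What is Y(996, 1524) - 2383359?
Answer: -2383120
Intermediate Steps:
Y(N, E) = 239
Y(996, 1524) - 2383359 = 239 - 2383359 = -2383120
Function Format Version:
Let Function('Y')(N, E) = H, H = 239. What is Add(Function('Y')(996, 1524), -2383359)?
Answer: -2383120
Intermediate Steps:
Function('Y')(N, E) = 239
Add(Function('Y')(996, 1524), -2383359) = Add(239, -2383359) = -2383120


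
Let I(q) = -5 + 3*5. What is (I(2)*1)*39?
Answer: 390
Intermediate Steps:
I(q) = 10 (I(q) = -5 + 15 = 10)
(I(2)*1)*39 = (10*1)*39 = 10*39 = 390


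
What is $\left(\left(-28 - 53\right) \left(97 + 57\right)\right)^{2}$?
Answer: $155600676$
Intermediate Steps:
$\left(\left(-28 - 53\right) \left(97 + 57\right)\right)^{2} = \left(\left(-81\right) 154\right)^{2} = \left(-12474\right)^{2} = 155600676$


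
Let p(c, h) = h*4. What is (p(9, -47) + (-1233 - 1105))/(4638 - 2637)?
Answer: -842/667 ≈ -1.2624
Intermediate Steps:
p(c, h) = 4*h
(p(9, -47) + (-1233 - 1105))/(4638 - 2637) = (4*(-47) + (-1233 - 1105))/(4638 - 2637) = (-188 - 2338)/2001 = -2526*1/2001 = -842/667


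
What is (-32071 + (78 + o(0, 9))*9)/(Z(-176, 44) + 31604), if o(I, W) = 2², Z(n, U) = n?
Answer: -31333/31428 ≈ -0.99698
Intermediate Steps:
o(I, W) = 4
(-32071 + (78 + o(0, 9))*9)/(Z(-176, 44) + 31604) = (-32071 + (78 + 4)*9)/(-176 + 31604) = (-32071 + 82*9)/31428 = (-32071 + 738)*(1/31428) = -31333*1/31428 = -31333/31428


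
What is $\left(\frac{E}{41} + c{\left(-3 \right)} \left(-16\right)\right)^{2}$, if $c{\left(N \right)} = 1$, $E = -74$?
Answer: $\frac{532900}{1681} \approx 317.01$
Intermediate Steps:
$\left(\frac{E}{41} + c{\left(-3 \right)} \left(-16\right)\right)^{2} = \left(- \frac{74}{41} + 1 \left(-16\right)\right)^{2} = \left(\left(-74\right) \frac{1}{41} - 16\right)^{2} = \left(- \frac{74}{41} - 16\right)^{2} = \left(- \frac{730}{41}\right)^{2} = \frac{532900}{1681}$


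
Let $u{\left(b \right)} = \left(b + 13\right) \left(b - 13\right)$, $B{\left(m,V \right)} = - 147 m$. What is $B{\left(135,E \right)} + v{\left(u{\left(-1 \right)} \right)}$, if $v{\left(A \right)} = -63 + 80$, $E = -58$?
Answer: $-19828$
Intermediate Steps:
$u{\left(b \right)} = \left(-13 + b\right) \left(13 + b\right)$ ($u{\left(b \right)} = \left(13 + b\right) \left(-13 + b\right) = \left(-13 + b\right) \left(13 + b\right)$)
$v{\left(A \right)} = 17$
$B{\left(135,E \right)} + v{\left(u{\left(-1 \right)} \right)} = \left(-147\right) 135 + 17 = -19845 + 17 = -19828$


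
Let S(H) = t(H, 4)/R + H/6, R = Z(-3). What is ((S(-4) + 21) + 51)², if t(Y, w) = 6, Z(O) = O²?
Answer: 5184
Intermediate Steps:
R = 9 (R = (-3)² = 9)
S(H) = ⅔ + H/6 (S(H) = 6/9 + H/6 = 6*(⅑) + H*(⅙) = ⅔ + H/6)
((S(-4) + 21) + 51)² = (((⅔ + (⅙)*(-4)) + 21) + 51)² = (((⅔ - ⅔) + 21) + 51)² = ((0 + 21) + 51)² = (21 + 51)² = 72² = 5184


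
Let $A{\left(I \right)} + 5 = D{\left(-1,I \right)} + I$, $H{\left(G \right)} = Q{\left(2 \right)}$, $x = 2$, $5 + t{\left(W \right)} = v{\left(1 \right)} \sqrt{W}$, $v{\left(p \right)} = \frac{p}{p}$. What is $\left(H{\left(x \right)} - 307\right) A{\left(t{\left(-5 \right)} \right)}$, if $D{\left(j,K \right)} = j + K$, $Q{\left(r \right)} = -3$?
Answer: $4960 - 620 i \sqrt{5} \approx 4960.0 - 1386.4 i$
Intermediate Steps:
$v{\left(p \right)} = 1$
$t{\left(W \right)} = -5 + \sqrt{W}$ ($t{\left(W \right)} = -5 + 1 \sqrt{W} = -5 + \sqrt{W}$)
$D{\left(j,K \right)} = K + j$
$H{\left(G \right)} = -3$
$A{\left(I \right)} = -6 + 2 I$ ($A{\left(I \right)} = -5 + \left(\left(I - 1\right) + I\right) = -5 + \left(\left(-1 + I\right) + I\right) = -5 + \left(-1 + 2 I\right) = -6 + 2 I$)
$\left(H{\left(x \right)} - 307\right) A{\left(t{\left(-5 \right)} \right)} = \left(-3 - 307\right) \left(-6 + 2 \left(-5 + \sqrt{-5}\right)\right) = - 310 \left(-6 + 2 \left(-5 + i \sqrt{5}\right)\right) = - 310 \left(-6 - \left(10 - 2 i \sqrt{5}\right)\right) = - 310 \left(-16 + 2 i \sqrt{5}\right) = 4960 - 620 i \sqrt{5}$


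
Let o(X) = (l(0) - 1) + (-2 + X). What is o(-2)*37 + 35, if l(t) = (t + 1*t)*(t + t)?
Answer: -150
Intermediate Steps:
l(t) = 4*t**2 (l(t) = (t + t)*(2*t) = (2*t)*(2*t) = 4*t**2)
o(X) = -3 + X (o(X) = (4*0**2 - 1) + (-2 + X) = (4*0 - 1) + (-2 + X) = (0 - 1) + (-2 + X) = -1 + (-2 + X) = -3 + X)
o(-2)*37 + 35 = (-3 - 2)*37 + 35 = -5*37 + 35 = -185 + 35 = -150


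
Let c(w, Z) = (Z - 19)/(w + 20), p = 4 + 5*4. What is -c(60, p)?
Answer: -1/16 ≈ -0.062500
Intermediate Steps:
p = 24 (p = 4 + 20 = 24)
c(w, Z) = (-19 + Z)/(20 + w)
-c(60, p) = -(-19 + 24)/(20 + 60) = -5/80 = -1*1/16 = -1/16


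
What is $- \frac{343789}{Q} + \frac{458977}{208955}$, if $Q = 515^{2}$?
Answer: $\frac{9979148866}{11084017975} \approx 0.90032$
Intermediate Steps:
$Q = 265225$
$- \frac{343789}{Q} + \frac{458977}{208955} = - \frac{343789}{265225} + \frac{458977}{208955} = \frac{9979148866}{11084017975}$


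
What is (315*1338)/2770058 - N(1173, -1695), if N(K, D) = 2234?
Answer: -3093944051/1385029 ≈ -2233.8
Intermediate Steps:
(315*1338)/2770058 - N(1173, -1695) = (315*1338)/2770058 - 1*2234 = 421470*(1/2770058) - 2234 = 210735/1385029 - 2234 = -3093944051/1385029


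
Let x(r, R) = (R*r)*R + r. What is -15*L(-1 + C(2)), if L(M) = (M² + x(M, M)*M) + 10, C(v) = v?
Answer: -195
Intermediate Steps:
x(r, R) = r + r*R² (x(r, R) = r*R² + r = r + r*R²)
L(M) = 10 + M² + M²*(1 + M²) (L(M) = (M² + (M*(1 + M²))*M) + 10 = (M² + M²*(1 + M²)) + 10 = 10 + M² + M²*(1 + M²))
-15*L(-1 + C(2)) = -15*(10 + (-1 + 2)⁴ + 2*(-1 + 2)²) = -15*(10 + 1⁴ + 2*1²) = -15*(10 + 1 + 2*1) = -15*(10 + 1 + 2) = -15*13 = -195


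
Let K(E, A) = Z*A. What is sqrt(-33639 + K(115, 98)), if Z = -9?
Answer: I*sqrt(34521) ≈ 185.8*I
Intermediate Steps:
K(E, A) = -9*A
sqrt(-33639 + K(115, 98)) = sqrt(-33639 - 9*98) = sqrt(-33639 - 882) = sqrt(-34521) = I*sqrt(34521)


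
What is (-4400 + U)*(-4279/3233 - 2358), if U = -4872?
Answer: 1159409336/53 ≈ 2.1876e+7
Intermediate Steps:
(-4400 + U)*(-4279/3233 - 2358) = (-4400 - 4872)*(-4279/3233 - 2358) = -9272*(-4279*1/3233 - 2358) = -9272*(-4279/3233 - 2358) = -9272*(-7627693/3233) = 1159409336/53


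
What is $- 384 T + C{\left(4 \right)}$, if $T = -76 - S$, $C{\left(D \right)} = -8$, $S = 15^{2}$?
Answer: $115576$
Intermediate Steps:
$S = 225$
$T = -301$ ($T = -76 - 225 = -301$)
$- 384 T + C{\left(4 \right)} = \left(-384\right) \left(-301\right) - 8 = 115584 - 8 = 115576$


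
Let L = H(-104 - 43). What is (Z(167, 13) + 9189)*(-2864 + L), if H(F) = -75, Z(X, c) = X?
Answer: -27497284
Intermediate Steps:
L = -75
(Z(167, 13) + 9189)*(-2864 + L) = (167 + 9189)*(-2864 - 75) = 9356*(-2939) = -27497284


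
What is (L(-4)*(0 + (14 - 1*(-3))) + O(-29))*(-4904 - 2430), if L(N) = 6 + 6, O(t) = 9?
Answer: -1562142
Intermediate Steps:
L(N) = 12
(L(-4)*(0 + (14 - 1*(-3))) + O(-29))*(-4904 - 2430) = (12*(0 + (14 - 1*(-3))) + 9)*(-4904 - 2430) = (12*(0 + (14 + 3)) + 9)*(-7334) = (12*(0 + 17) + 9)*(-7334) = (12*17 + 9)*(-7334) = (204 + 9)*(-7334) = 213*(-7334) = -1562142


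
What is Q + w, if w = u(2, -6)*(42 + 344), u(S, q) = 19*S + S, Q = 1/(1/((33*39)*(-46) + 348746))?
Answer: 304984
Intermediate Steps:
Q = 289544 (Q = 1/(1/(1287*(-46) + 348746)) = 1/(1/(-59202 + 348746)) = 1/(1/289544) = 289544)
u(S, q) = 20*S
w = 15440 (w = (20*2)*(42 + 344) = 40*386 = 15440)
Q + w = 289544 + 15440 = 304984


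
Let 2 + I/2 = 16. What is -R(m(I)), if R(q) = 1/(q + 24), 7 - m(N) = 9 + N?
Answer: 1/6 ≈ 0.16667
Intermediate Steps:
I = 28 (I = -4 + 2*16 = -4 + 32 = 28)
m(N) = -2 - N (m(N) = 7 - (9 + N) = 7 + (-9 - N) = -2 - N)
R(q) = 1/(24 + q)
-R(m(I)) = -1/(24 + (-2 - 1*28)) = -1/(24 + (-2 - 28)) = -1/(24 - 30) = -1/(-6) = -1*(-1/6) = 1/6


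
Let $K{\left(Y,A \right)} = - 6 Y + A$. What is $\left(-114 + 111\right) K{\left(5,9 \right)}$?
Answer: $63$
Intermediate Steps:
$K{\left(Y,A \right)} = A - 6 Y$
$\left(-114 + 111\right) K{\left(5,9 \right)} = \left(-114 + 111\right) \left(9 - 30\right) = - 3 \left(9 - 30\right) = \left(-3\right) \left(-21\right) = 63$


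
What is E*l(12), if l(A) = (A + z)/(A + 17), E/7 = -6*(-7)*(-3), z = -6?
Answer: -5292/29 ≈ -182.48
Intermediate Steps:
E = -882 (E = 7*(-6*(-7)*(-3)) = 7*(42*(-3)) = 7*(-126) = -882)
l(A) = (-6 + A)/(17 + A) (l(A) = (A - 6)/(A + 17) = (-6 + A)/(17 + A))
E*l(12) = -882*(-6 + 12)/(17 + 12) = -882*6/29 = -5292/29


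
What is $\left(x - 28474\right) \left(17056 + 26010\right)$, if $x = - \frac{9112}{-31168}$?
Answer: $- \frac{2388732455145}{1948} \approx -1.2262 \cdot 10^{9}$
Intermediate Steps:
$x = \frac{1139}{3896}$ ($x = \left(-9112\right) \left(- \frac{1}{31168}\right) = \frac{1139}{3896} \approx 0.29235$)
$\left(x - 28474\right) \left(17056 + 26010\right) = \left(\frac{1139}{3896} - 28474\right) \left(17056 + 26010\right) = \left(- \frac{110933565}{3896}\right) 43066 = - \frac{2388732455145}{1948}$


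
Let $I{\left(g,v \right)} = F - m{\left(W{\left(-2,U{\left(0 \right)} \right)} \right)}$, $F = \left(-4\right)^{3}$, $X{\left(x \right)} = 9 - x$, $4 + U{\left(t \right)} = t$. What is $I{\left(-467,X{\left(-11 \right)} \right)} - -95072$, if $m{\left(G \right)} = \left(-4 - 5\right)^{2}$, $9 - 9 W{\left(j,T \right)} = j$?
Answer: $94927$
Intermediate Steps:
$U{\left(t \right)} = -4 + t$
$W{\left(j,T \right)} = 1 - \frac{j}{9}$
$m{\left(G \right)} = 81$ ($m{\left(G \right)} = \left(-9\right)^{2} = 81$)
$F = -64$
$I{\left(g,v \right)} = -145$ ($I{\left(g,v \right)} = -64 - 81 = -145$)
$I{\left(-467,X{\left(-11 \right)} \right)} - -95072 = -145 - -95072 = -145 + 95072 = 94927$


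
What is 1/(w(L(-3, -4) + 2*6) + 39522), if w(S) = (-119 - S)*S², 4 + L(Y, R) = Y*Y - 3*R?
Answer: -1/84946 ≈ -1.1772e-5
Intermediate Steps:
L(Y, R) = -4 + Y² - 3*R (L(Y, R) = -4 + (Y*Y - 3*R) = -4 + (Y² - 3*R) = -4 + Y² - 3*R)
w(S) = S²*(-119 - S)
1/(w(L(-3, -4) + 2*6) + 39522) = 1/(((-4 + (-3)² - 3*(-4)) + 2*6)²*(-119 - ((-4 + (-3)² - 3*(-4)) + 2*6)) + 39522) = 1/(((-4 + 9 + 12) + 12)²*(-119 - ((-4 + 9 + 12) + 12)) + 39522) = 1/((17 + 12)²*(-119 - (17 + 12)) + 39522) = 1/(29²*(-119 - 1*29) + 39522) = 1/(841*(-119 - 29) + 39522) = 1/(841*(-148) + 39522) = 1/(-124468 + 39522) = 1/(-84946) = -1/84946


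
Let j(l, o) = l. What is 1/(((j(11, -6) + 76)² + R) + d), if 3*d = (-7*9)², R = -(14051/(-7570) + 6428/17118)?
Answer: 64791630/576223106489 ≈ 0.00011244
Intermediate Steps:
R = 95932529/64791630 (R = -(14051*(-1/7570) + 6428*(1/17118)) = -(-14051/7570 + 3214/8559) = -1*(-95932529/64791630) = 95932529/64791630 ≈ 1.4806)
d = 1323 (d = (-7*9)²/3 = (⅓)*(-63)² = (⅓)*3969 = 1323)
1/(((j(11, -6) + 76)² + R) + d) = 1/(((11 + 76)² + 95932529/64791630) + 1323) = 1/((87² + 95932529/64791630) + 1323) = 1/((7569 + 95932529/64791630) + 1323) = 1/(490503779999/64791630 + 1323) = 1/(576223106489/64791630) = 64791630/576223106489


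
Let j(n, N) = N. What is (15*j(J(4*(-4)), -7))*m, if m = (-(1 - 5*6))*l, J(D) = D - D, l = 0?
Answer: 0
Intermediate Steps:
J(D) = 0
m = 0 (m = -(1 - 5*6)*0 = -(1 - 30)*0 = -1*(-29)*0 = 29*0 = 0)
(15*j(J(4*(-4)), -7))*m = (15*(-7))*0 = -105*0 = 0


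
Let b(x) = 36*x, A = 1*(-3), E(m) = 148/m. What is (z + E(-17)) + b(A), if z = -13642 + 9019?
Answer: -80575/17 ≈ -4739.7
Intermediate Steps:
A = -3
z = -4623
(z + E(-17)) + b(A) = (-4623 + 148/(-17)) + 36*(-3) = (-4623 + 148*(-1/17)) - 108 = (-4623 - 148/17) - 108 = -78739/17 - 108 = -80575/17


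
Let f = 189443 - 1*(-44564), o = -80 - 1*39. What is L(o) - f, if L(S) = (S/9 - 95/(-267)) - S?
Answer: -187354594/801 ≈ -2.3390e+5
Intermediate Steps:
o = -119 (o = -80 - 39 = -119)
f = 234007 (f = 189443 + 44564 = 234007)
L(S) = 95/267 - 8*S/9 (L(S) = (S*(⅑) - 95*(-1/267)) - S = (S/9 + 95/267) - S = (95/267 + S/9) - S = 95/267 - 8*S/9)
L(o) - f = (95/267 - 8/9*(-119)) - 1*234007 = (95/267 + 952/9) - 234007 = 85013/801 - 234007 = -187354594/801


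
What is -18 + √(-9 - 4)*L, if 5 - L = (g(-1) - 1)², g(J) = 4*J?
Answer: -18 - 20*I*√13 ≈ -18.0 - 72.111*I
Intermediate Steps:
L = -20 (L = 5 - (4*(-1) - 1)² = 5 - (-4 - 1)² = 5 - 1*(-5)² = 5 - 1*25 = 5 - 25 = -20)
-18 + √(-9 - 4)*L = -18 + √(-9 - 4)*(-20) = -18 + √(-13)*(-20) = -18 + (I*√13)*(-20) = -18 - 20*I*√13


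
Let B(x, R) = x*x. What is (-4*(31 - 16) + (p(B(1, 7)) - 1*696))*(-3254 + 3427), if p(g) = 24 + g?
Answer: -126463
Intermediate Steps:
B(x, R) = x²
(-4*(31 - 16) + (p(B(1, 7)) - 1*696))*(-3254 + 3427) = (-4*(31 - 16) + ((24 + 1²) - 1*696))*(-3254 + 3427) = (-4*15 + ((24 + 1) - 696))*173 = (-60 + (25 - 696))*173 = (-60 - 671)*173 = -731*173 = -126463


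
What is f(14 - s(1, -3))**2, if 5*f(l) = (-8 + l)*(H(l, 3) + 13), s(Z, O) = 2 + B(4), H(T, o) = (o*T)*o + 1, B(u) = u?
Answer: 0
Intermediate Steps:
H(T, o) = 1 + T*o**2 (H(T, o) = (T*o)*o + 1 = T*o**2 + 1 = 1 + T*o**2)
s(Z, O) = 6 (s(Z, O) = 2 + 4 = 6)
f(l) = (-8 + l)*(14 + 9*l)/5 (f(l) = ((-8 + l)*((1 + l*3**2) + 13))/5 = ((-8 + l)*((1 + l*9) + 13))/5 = ((-8 + l)*((1 + 9*l) + 13))/5 = ((-8 + l)*(14 + 9*l))/5 = (-8 + l)*(14 + 9*l)/5)
f(14 - s(1, -3))**2 = (-112/5 - 58*(14 - 1*6)/5 + 9*(14 - 1*6)**2/5)**2 = (-112/5 - 58*(14 - 6)/5 + 9*(14 - 6)**2/5)**2 = (-112/5 - 58/5*8 + (9/5)*8**2)**2 = (-112/5 - 464/5 + (9/5)*64)**2 = (-112/5 - 464/5 + 576/5)**2 = 0**2 = 0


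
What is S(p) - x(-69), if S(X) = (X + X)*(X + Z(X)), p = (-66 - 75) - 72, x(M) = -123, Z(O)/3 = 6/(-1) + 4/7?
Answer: 684591/7 ≈ 97799.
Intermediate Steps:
Z(O) = -114/7 (Z(O) = 3*(6/(-1) + 4/7) = 3*(6*(-1) + 4*(⅐)) = 3*(-6 + 4/7) = 3*(-38/7) = -114/7)
p = -213 (p = -141 - 72 = -213)
S(X) = 2*X*(-114/7 + X) (S(X) = (X + X)*(X - 114/7) = (2*X)*(-114/7 + X) = 2*X*(-114/7 + X))
S(p) - x(-69) = (2/7)*(-213)*(-114 + 7*(-213)) - 1*(-123) = (2/7)*(-213)*(-114 - 1491) + 123 = (2/7)*(-213)*(-1605) + 123 = 683730/7 + 123 = 684591/7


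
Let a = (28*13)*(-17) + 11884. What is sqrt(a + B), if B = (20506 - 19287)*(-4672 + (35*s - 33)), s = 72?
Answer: I*sqrt(2657819) ≈ 1630.3*I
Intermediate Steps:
B = -2663515 (B = (20506 - 19287)*(-4672 + (35*72 - 33)) = 1219*(-4672 + (2520 - 33)) = 1219*(-4672 + 2487) = 1219*(-2185) = -2663515)
a = 5696 (a = 364*(-17) + 11884 = -6188 + 11884 = 5696)
sqrt(a + B) = sqrt(5696 - 2663515) = sqrt(-2657819) = I*sqrt(2657819)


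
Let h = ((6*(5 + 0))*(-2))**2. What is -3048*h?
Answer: -10972800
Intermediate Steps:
h = 3600 (h = ((6*5)*(-2))**2 = (30*(-2))**2 = (-60)**2 = 3600)
-3048*h = -3048*3600 = -10972800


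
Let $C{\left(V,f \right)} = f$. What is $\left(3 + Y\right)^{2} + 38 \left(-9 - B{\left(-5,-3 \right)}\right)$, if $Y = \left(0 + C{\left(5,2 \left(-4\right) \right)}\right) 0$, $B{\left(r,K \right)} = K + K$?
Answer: $-105$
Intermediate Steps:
$B{\left(r,K \right)} = 2 K$
$Y = 0$ ($Y = \left(0 + 2 \left(-4\right)\right) 0 = \left(0 - 8\right) 0 = \left(-8\right) 0 = 0$)
$\left(3 + Y\right)^{2} + 38 \left(-9 - B{\left(-5,-3 \right)}\right) = \left(3 + 0\right)^{2} + 38 \left(-9 - 2 \left(-3\right)\right) = 3^{2} + 38 \left(-9 - -6\right) = 9 + 38 \left(-9 + 6\right) = 9 + 38 \left(-3\right) = 9 - 114 = -105$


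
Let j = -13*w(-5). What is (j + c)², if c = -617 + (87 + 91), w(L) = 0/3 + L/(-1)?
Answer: 254016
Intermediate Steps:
w(L) = -L (w(L) = 0*(⅓) + L*(-1) = 0 - L = -L)
c = -439 (c = -617 + 178 = -439)
j = -65 (j = -(-13)*(-5) = -13*5 = -65)
(j + c)² = (-65 - 439)² = (-504)² = 254016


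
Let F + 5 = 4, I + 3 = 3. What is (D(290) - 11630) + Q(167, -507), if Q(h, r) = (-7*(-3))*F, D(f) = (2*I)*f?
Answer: -11651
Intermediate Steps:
I = 0 (I = -3 + 3 = 0)
F = -1 (F = -5 + 4 = -1)
D(f) = 0 (D(f) = (2*0)*f = 0*f = 0)
Q(h, r) = -21 (Q(h, r) = -7*(-3)*(-1) = 21*(-1) = -21)
(D(290) - 11630) + Q(167, -507) = (0 - 11630) - 21 = -11630 - 21 = -11651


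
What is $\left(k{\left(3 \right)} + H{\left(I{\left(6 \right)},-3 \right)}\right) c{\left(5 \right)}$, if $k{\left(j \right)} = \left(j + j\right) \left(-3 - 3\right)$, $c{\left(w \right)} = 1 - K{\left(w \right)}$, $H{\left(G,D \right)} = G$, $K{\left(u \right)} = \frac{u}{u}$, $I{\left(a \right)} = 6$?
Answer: $0$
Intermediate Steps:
$K{\left(u \right)} = 1$
$c{\left(w \right)} = 0$ ($c{\left(w \right)} = 1 - 1 = 0$)
$k{\left(j \right)} = - 12 j$ ($k{\left(j \right)} = 2 j \left(-6\right) = - 12 j$)
$\left(k{\left(3 \right)} + H{\left(I{\left(6 \right)},-3 \right)}\right) c{\left(5 \right)} = \left(\left(-12\right) 3 + 6\right) 0 = \left(-36 + 6\right) 0 = \left(-30\right) 0 = 0$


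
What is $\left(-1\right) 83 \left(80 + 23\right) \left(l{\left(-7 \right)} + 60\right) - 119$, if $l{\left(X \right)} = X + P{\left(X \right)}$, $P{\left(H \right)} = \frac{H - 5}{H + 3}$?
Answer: $-478863$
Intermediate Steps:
$P{\left(H \right)} = \frac{-5 + H}{3 + H}$
$l{\left(X \right)} = X + \frac{-5 + X}{3 + X}$
$\left(-1\right) 83 \left(80 + 23\right) \left(l{\left(-7 \right)} + 60\right) - 119 = \left(-1\right) 83 \left(80 + 23\right) \left(\frac{-5 - 7 - 7 \left(3 - 7\right)}{3 - 7} + 60\right) - 119 = - 83 \cdot 103 \left(\frac{-5 - 7 - -28}{-4} + 60\right) - 119 = - 83 \cdot 103 \left(- \frac{-5 - 7 + 28}{4} + 60\right) - 119 = - 83 \cdot 103 \left(\left(- \frac{1}{4}\right) 16 + 60\right) - 119 = - 83 \cdot 103 \left(-4 + 60\right) - 119 = - 83 \cdot 103 \cdot 56 - 119 = \left(-83\right) 5768 - 119 = -478744 - 119 = -478863$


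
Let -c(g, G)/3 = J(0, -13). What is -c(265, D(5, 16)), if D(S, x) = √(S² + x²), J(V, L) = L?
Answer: -39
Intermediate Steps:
c(g, G) = 39 (c(g, G) = -3*(-13) = 39)
-c(265, D(5, 16)) = -1*39 = -39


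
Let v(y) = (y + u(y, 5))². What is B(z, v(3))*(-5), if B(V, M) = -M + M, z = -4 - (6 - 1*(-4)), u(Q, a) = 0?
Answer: 0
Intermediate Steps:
v(y) = y² (v(y) = (y + 0)² = y²)
z = -14 (z = -4 - (6 + 4) = -4 - 1*10 = -4 - 10 = -14)
B(V, M) = 0
B(z, v(3))*(-5) = 0*(-5) = 0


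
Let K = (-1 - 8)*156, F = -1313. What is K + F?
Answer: -2717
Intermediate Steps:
K = -1404 (K = -9*156 = -1404)
K + F = -1404 - 1313 = -2717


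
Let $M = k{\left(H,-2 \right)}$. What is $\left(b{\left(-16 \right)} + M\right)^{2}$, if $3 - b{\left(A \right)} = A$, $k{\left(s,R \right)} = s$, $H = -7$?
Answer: $144$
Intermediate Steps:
$b{\left(A \right)} = 3 - A$
$M = -7$
$\left(b{\left(-16 \right)} + M\right)^{2} = \left(\left(3 - -16\right) - 7\right)^{2} = \left(\left(3 + 16\right) - 7\right)^{2} = \left(19 - 7\right)^{2} = 12^{2} = 144$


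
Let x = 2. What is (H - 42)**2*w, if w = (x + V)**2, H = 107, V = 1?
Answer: 38025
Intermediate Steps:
w = 9 (w = (2 + 1)**2 = 3**2 = 9)
(H - 42)**2*w = (107 - 42)**2*9 = 65**2*9 = 4225*9 = 38025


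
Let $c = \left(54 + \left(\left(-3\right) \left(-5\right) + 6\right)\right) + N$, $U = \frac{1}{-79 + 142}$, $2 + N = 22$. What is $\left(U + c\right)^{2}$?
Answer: $\frac{35832196}{3969} \approx 9028.0$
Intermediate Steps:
$N = 20$ ($N = -2 + 22 = 20$)
$U = \frac{1}{63} \approx 0.015873$
$c = 95$ ($c = \left(54 + \left(\left(-3\right) \left(-5\right) + 6\right)\right) + 20 = \left(54 + \left(15 + 6\right)\right) + 20 = \left(54 + 21\right) + 20 = 75 + 20 = 95$)
$\left(U + c\right)^{2} = \left(\frac{1}{63} + 95\right)^{2} = \left(\frac{5986}{63}\right)^{2} = \frac{35832196}{3969}$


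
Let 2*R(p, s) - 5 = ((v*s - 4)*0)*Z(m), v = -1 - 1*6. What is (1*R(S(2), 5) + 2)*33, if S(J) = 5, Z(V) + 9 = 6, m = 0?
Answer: 297/2 ≈ 148.50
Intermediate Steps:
v = -7 (v = -1 - 6 = -7)
Z(V) = -3 (Z(V) = -9 + 6 = -3)
R(p, s) = 5/2 (R(p, s) = 5/2 + (((-7*s - 4)*0)*(-3))/2 = 5/2 + (((-4 - 7*s)*0)*(-3))/2 = 5/2 + (0*(-3))/2 = 5/2 + (½)*0 = 5/2 + 0 = 5/2)
(1*R(S(2), 5) + 2)*33 = (1*(5/2) + 2)*33 = (5/2 + 2)*33 = (9/2)*33 = 297/2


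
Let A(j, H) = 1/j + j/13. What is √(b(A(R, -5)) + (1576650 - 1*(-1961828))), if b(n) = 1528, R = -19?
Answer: 3*√393334 ≈ 1881.5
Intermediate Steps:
A(j, H) = 1/j + j/13 (A(j, H) = 1/j + j*(1/13) = 1/j + j/13)
√(b(A(R, -5)) + (1576650 - 1*(-1961828))) = √(1528 + (1576650 - 1*(-1961828))) = √(1528 + (1576650 + 1961828)) = √(1528 + 3538478) = √3540006 = 3*√393334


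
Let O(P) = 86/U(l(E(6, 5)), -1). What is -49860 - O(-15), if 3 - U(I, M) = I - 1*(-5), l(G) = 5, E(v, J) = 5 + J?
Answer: -348934/7 ≈ -49848.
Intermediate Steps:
U(I, M) = -2 - I (U(I, M) = 3 - (I - 1*(-5)) = 3 - (I + 5) = 3 - (5 + I) = 3 + (-5 - I) = -2 - I)
O(P) = -86/7 (O(P) = 86/(-2 - 1*5) = 86/(-2 - 5) = 86/(-7) = 86*(-⅐) = -86/7)
-49860 - O(-15) = -49860 - 1*(-86/7) = -49860 + 86/7 = -348934/7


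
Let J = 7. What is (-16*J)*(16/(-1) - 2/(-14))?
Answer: 1776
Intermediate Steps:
(-16*J)*(16/(-1) - 2/(-14)) = (-16*7)*(16/(-1) - 2/(-14)) = -112*(16*(-1) - 2*(-1/14)) = -112*(-16 + 1/7) = -112*(-111/7) = 1776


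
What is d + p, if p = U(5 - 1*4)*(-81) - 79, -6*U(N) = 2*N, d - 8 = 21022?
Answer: 20978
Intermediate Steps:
d = 21030 (d = 8 + 21022 = 21030)
U(N) = -N/3
p = -52 (p = -(5 - 1*4)/3*(-81) - 79 = -(5 - 4)/3*(-81) - 79 = -⅓*1*(-81) - 79 = -⅓*(-81) - 79 = 27 - 79 = -52)
d + p = 21030 - 52 = 20978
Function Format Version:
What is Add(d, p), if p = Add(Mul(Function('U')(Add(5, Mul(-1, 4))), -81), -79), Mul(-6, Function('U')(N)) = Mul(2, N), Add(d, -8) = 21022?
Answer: 20978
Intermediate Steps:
d = 21030 (d = Add(8, 21022) = 21030)
Function('U')(N) = Mul(Rational(-1, 3), N) (Function('U')(N) = Mul(Rational(-1, 6), Mul(2, N)) = Mul(Rational(-1, 3), N))
p = -52 (p = Add(Mul(Mul(Rational(-1, 3), Add(5, Mul(-1, 4))), -81), -79) = Add(Mul(Mul(Rational(-1, 3), Add(5, -4)), -81), -79) = Add(Mul(Mul(Rational(-1, 3), 1), -81), -79) = Add(Mul(Rational(-1, 3), -81), -79) = Add(27, -79) = -52)
Add(d, p) = Add(21030, -52) = 20978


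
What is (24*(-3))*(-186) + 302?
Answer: 13694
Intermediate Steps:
(24*(-3))*(-186) + 302 = -72*(-186) + 302 = 13392 + 302 = 13694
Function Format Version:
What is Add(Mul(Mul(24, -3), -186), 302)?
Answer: 13694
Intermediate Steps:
Add(Mul(Mul(24, -3), -186), 302) = Add(Mul(-72, -186), 302) = Add(13392, 302) = 13694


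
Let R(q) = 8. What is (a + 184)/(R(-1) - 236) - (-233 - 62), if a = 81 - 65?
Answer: 16765/57 ≈ 294.12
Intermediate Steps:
a = 16
(a + 184)/(R(-1) - 236) - (-233 - 62) = (16 + 184)/(8 - 236) - (-233 - 62) = 200/(-228) - 1*(-295) = 200*(-1/228) + 295 = -50/57 + 295 = 16765/57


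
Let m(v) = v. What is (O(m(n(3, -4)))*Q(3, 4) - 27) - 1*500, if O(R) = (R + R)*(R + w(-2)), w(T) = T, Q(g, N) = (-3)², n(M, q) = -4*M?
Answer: 2497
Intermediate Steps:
Q(g, N) = 9
O(R) = 2*R*(-2 + R) (O(R) = (R + R)*(R - 2) = (2*R)*(-2 + R) = 2*R*(-2 + R))
(O(m(n(3, -4)))*Q(3, 4) - 27) - 1*500 = ((2*(-4*3)*(-2 - 4*3))*9 - 27) - 1*500 = ((2*(-12)*(-2 - 12))*9 - 27) - 500 = ((2*(-12)*(-14))*9 - 27) - 500 = (336*9 - 27) - 500 = (3024 - 27) - 500 = 2997 - 500 = 2497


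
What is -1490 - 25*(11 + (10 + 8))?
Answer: -2215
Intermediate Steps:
-1490 - 25*(11 + (10 + 8)) = -1490 - 25*(11 + 18) = -1490 - 25*29 = -1490 - 1*725 = -1490 - 725 = -2215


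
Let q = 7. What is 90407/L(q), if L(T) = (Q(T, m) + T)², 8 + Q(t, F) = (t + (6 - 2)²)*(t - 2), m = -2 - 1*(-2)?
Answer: 90407/12996 ≈ 6.9565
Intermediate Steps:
m = 0 (m = -2 + 2 = 0)
Q(t, F) = -8 + (-2 + t)*(16 + t) (Q(t, F) = -8 + (t + (6 - 2)²)*(t - 2) = -8 + (t + 4²)*(-2 + t) = -8 + (t + 16)*(-2 + t) = -8 + (16 + t)*(-2 + t) = -8 + (-2 + t)*(16 + t))
L(T) = (-40 + T² + 15*T)² (L(T) = ((-40 + T² + 14*T) + T)² = (-40 + T² + 15*T)²)
90407/L(q) = 90407/((-40 + 7² + 15*7)²) = 90407/((-40 + 49 + 105)²) = 90407/(114²) = 90407/12996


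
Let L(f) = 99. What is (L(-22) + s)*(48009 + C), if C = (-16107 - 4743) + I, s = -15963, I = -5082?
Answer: -350229528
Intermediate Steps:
C = -25932 (C = (-16107 - 4743) - 5082 = -20850 - 5082 = -25932)
(L(-22) + s)*(48009 + C) = (99 - 15963)*(48009 - 25932) = -15864*22077 = -350229528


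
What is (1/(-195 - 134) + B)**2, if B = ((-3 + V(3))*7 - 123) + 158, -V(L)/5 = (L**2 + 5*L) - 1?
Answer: 67724857600/108241 ≈ 6.2569e+5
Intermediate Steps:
V(L) = 5 - 25*L - 5*L**2 (V(L) = -5*((L**2 + 5*L) - 1) = -5*(-1 + L**2 + 5*L) = 5 - 25*L - 5*L**2)
B = -791 (B = ((-3 + (5 - 25*3 - 5*3**2))*7 - 123) + 158 = ((-3 + (5 - 75 - 5*9))*7 - 123) + 158 = ((-3 + (5 - 75 - 45))*7 - 123) + 158 = ((-3 - 115)*7 - 123) + 158 = (-118*7 - 123) + 158 = (-826 - 123) + 158 = -949 + 158 = -791)
(1/(-195 - 134) + B)**2 = (1/(-195 - 134) - 791)**2 = (1/(-329) - 791)**2 = (-1/329 - 791)**2 = (-260240/329)**2 = 67724857600/108241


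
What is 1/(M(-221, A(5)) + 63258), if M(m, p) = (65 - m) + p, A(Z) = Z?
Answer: 1/63549 ≈ 1.5736e-5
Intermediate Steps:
M(m, p) = 65 + p - m
1/(M(-221, A(5)) + 63258) = 1/((65 + 5 - 1*(-221)) + 63258) = 1/((65 + 5 + 221) + 63258) = 1/(291 + 63258) = 1/63549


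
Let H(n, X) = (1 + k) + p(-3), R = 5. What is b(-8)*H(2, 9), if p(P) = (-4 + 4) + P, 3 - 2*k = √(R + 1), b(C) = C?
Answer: 4 + 4*√6 ≈ 13.798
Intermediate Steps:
k = 3/2 - √6/2 (k = 3/2 - √(5 + 1)/2 = 3/2 - √6/2 ≈ 0.27526)
p(P) = P (p(P) = 0 + P = P)
H(n, X) = -½ - √6/2 (H(n, X) = (1 + (3/2 - √6/2)) - 3 = (5/2 - √6/2) - 3 = -½ - √6/2)
b(-8)*H(2, 9) = -8*(-½ - √6/2) = 4 + 4*√6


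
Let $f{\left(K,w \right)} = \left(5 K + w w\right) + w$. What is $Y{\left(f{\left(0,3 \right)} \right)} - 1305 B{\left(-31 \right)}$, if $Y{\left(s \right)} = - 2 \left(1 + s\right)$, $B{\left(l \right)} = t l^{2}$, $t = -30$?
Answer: $37623124$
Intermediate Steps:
$f{\left(K,w \right)} = w + w^{2} + 5 K$ ($f{\left(K,w \right)} = \left(5 K + w^{2}\right) + w = \left(w^{2} + 5 K\right) + w = w + w^{2} + 5 K$)
$B{\left(l \right)} = - 30 l^{2}$
$Y{\left(s \right)} = -2 - 2 s$
$Y{\left(f{\left(0,3 \right)} \right)} - 1305 B{\left(-31 \right)} = \left(-2 - 2 \left(3 + 3^{2} + 5 \cdot 0\right)\right) - 1305 \left(- 30 \left(-31\right)^{2}\right) = \left(-2 - 2 \left(3 + 9 + 0\right)\right) - 1305 \left(\left(-30\right) 961\right) = \left(-2 - 24\right) - -37623150 = \left(-2 - 24\right) + 37623150 = -26 + 37623150 = 37623124$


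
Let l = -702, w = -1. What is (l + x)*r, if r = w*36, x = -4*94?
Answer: 38808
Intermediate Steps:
x = -376
r = -36 (r = -1*36 = -36)
(l + x)*r = (-702 - 376)*(-36) = -1078*(-36) = 38808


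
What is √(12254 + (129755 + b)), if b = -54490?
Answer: √87519 ≈ 295.84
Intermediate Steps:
√(12254 + (129755 + b)) = √(12254 + (129755 - 54490)) = √(12254 + 75265) = √87519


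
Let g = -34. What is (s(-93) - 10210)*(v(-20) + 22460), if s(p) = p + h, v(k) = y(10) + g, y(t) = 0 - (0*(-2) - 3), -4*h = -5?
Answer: -924231803/4 ≈ -2.3106e+8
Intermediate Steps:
h = 5/4 (h = -¼*(-5) = 5/4 ≈ 1.2500)
y(t) = 3 (y(t) = 0 - (0 - 3) = 0 - 1*(-3) = 0 + 3 = 3)
v(k) = -31 (v(k) = 3 - 34 = -31)
s(p) = 5/4 + p (s(p) = p + 5/4 = 5/4 + p)
(s(-93) - 10210)*(v(-20) + 22460) = ((5/4 - 93) - 10210)*(-31 + 22460) = (-367/4 - 10210)*22429 = -41207/4*22429 = -924231803/4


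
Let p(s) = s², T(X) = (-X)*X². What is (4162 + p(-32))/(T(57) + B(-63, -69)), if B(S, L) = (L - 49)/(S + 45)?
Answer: -23337/833339 ≈ -0.028004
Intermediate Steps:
T(X) = -X³
B(S, L) = (-49 + L)/(45 + S)
(4162 + p(-32))/(T(57) + B(-63, -69)) = (4162 + (-32)²)/(-1*57³ + (-49 - 69)/(45 - 63)) = (4162 + 1024)/(-1*185193 - 118/(-18)) = 5186/(-185193 - 1/18*(-118)) = 5186/(-185193 + 59/9) = 5186/(-1666678/9) = 5186*(-9/1666678) = -23337/833339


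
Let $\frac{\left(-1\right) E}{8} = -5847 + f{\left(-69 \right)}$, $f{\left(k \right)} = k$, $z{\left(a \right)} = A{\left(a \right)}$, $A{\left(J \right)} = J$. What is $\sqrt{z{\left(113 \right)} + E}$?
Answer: $\sqrt{47441} \approx 217.81$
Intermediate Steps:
$z{\left(a \right)} = a$
$E = 47328$ ($E = - 8 \left(-5847 - 69\right) = \left(-8\right) \left(-5916\right) = 47328$)
$\sqrt{z{\left(113 \right)} + E} = \sqrt{113 + 47328} = \sqrt{47441}$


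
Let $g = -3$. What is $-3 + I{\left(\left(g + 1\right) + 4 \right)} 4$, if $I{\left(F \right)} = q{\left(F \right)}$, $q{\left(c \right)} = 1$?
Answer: $1$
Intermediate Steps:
$I{\left(F \right)} = 1$
$-3 + I{\left(\left(g + 1\right) + 4 \right)} 4 = -3 + 1 \cdot 4 = -3 + 4 = 1$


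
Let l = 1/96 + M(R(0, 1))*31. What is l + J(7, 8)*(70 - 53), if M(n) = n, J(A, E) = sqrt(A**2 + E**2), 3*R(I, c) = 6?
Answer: 5953/96 + 17*sqrt(113) ≈ 242.72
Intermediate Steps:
R(I, c) = 2 (R(I, c) = (1/3)*6 = 2)
l = 5953/96 (l = 1/96 + 2*31 = 1/96 + 62 = 5953/96 ≈ 62.010)
l + J(7, 8)*(70 - 53) = 5953/96 + sqrt(7**2 + 8**2)*(70 - 53) = 5953/96 + sqrt(49 + 64)*17 = 5953/96 + sqrt(113)*17 = 5953/96 + 17*sqrt(113)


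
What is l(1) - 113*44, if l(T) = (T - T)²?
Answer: -4972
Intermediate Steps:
l(T) = 0 (l(T) = 0² = 0)
l(1) - 113*44 = 0 - 113*44 = 0 - 4972 = -4972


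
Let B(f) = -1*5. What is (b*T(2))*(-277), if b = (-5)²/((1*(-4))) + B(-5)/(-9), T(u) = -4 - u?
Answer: -56785/6 ≈ -9464.2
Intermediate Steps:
B(f) = -5
b = -205/36 (b = (-5)²/((1*(-4))) - 5/(-9) = 25/(-4) - 5*(-⅑) = 25*(-¼) + 5/9 = -25/4 + 5/9 = -205/36 ≈ -5.6944)
(b*T(2))*(-277) = -205*(-4 - 1*2)/36*(-277) = -205*(-4 - 2)/36*(-277) = -205/36*(-6)*(-277) = (205/6)*(-277) = -56785/6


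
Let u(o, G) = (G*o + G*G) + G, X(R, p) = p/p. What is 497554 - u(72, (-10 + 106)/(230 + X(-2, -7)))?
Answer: 2949816770/5929 ≈ 4.9752e+5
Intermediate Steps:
X(R, p) = 1
u(o, G) = G + G**2 + G*o (u(o, G) = (G*o + G**2) + G = (G**2 + G*o) + G = G + G**2 + G*o)
497554 - u(72, (-10 + 106)/(230 + X(-2, -7))) = 497554 - (-10 + 106)/(230 + 1)*(1 + (-10 + 106)/(230 + 1) + 72) = 497554 - 96/231*(1 + 96/231 + 72) = 497554 - 96*(1/231)*(1 + 96*(1/231) + 72) = 497554 - 32*(1 + 32/77 + 72)/77 = 497554 - 32*5653/(77*77) = 497554 - 1*180896/5929 = 497554 - 180896/5929 = 2949816770/5929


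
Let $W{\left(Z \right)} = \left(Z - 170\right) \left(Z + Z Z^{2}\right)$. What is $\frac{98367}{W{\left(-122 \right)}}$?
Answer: $\frac{98367}{530263240} \approx 0.00018551$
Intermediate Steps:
$W{\left(Z \right)} = \left(-170 + Z\right) \left(Z + Z^{3}\right)$
$\frac{98367}{W{\left(-122 \right)}} = \frac{98367}{\left(-122\right) \left(-170 - 122 + \left(-122\right)^{3} - 170 \left(-122\right)^{2}\right)} = \frac{98367}{\left(-122\right) \left(-170 - 122 - 1815848 - 2530280\right)} = \frac{98367}{\left(-122\right) \left(-4346420\right)} = \frac{98367}{530263240}$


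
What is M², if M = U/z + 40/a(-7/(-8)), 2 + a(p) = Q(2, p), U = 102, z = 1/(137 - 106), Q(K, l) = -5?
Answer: 488144836/49 ≈ 9.9621e+6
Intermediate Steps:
z = 1/31 ≈ 0.032258
a(p) = -7 (a(p) = -2 - 5 = -7)
M = 22094/7 (M = 102/(1/31) + 40/(-7) = 102*31 + 40*(-⅐) = 3162 - 40/7 = 22094/7 ≈ 3156.3)
M² = (22094/7)² = 488144836/49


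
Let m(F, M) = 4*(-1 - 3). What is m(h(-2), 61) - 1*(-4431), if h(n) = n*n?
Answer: 4415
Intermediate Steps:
h(n) = n**2
m(F, M) = -16 (m(F, M) = 4*(-4) = -16)
m(h(-2), 61) - 1*(-4431) = -16 - 1*(-4431) = -16 + 4431 = 4415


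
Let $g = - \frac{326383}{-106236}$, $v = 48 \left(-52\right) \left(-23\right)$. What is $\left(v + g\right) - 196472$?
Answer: $- \frac{14773276721}{106236} \approx -1.3906 \cdot 10^{5}$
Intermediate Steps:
$v = 57408$ ($v = \left(-2496\right) \left(-23\right) = 57408$)
$g = \frac{326383}{106236}$ ($g = \left(-326383\right) \left(- \frac{1}{106236}\right) = \frac{326383}{106236} \approx 3.0722$)
$\left(v + g\right) - 196472 = \left(57408 + \frac{326383}{106236}\right) - 196472 = \frac{6099122671}{106236} - 196472 = - \frac{14773276721}{106236}$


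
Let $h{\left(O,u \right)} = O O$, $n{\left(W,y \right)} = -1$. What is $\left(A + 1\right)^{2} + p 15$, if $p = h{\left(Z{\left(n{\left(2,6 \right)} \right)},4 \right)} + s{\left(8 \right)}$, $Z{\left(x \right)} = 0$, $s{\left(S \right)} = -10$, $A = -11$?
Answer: $-50$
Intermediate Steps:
$h{\left(O,u \right)} = O^{2}$
$p = -10$ ($p = 0^{2} - 10 = 0 - 10 = -10$)
$\left(A + 1\right)^{2} + p 15 = \left(-11 + 1\right)^{2} - 150 = \left(-10\right)^{2} - 150 = 100 - 150 = -50$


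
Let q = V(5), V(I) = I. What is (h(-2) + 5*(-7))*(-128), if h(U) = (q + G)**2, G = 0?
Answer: 1280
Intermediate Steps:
q = 5
h(U) = 25 (h(U) = (5 + 0)**2 = 5**2 = 25)
(h(-2) + 5*(-7))*(-128) = (25 + 5*(-7))*(-128) = (25 - 35)*(-128) = -10*(-128) = 1280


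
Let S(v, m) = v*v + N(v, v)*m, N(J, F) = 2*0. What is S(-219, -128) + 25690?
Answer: 73651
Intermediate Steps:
N(J, F) = 0
S(v, m) = v² (S(v, m) = v*v + 0*m = v² + 0 = v²)
S(-219, -128) + 25690 = (-219)² + 25690 = 47961 + 25690 = 73651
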